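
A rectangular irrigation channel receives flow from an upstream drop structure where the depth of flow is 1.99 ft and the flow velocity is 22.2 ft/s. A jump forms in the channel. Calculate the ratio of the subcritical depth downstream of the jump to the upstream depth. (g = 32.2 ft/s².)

y₂/y₁ = 3.45

Fr₁ = V₁/√(g·y₁) = 22.2/√(32.2×1.99) = 2.77.
Bélanger equation: y₂/y₁ = ½[√(1 + 8Fr₁²) − 1] = ½[√62.53 − 1] = 3.45.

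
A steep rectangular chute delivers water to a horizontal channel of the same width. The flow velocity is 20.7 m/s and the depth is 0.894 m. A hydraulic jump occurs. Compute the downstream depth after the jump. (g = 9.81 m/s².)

y₂ = 8.40 m

Fr₁ = V₁/√(g·y₁) = 20.7/√(9.81×0.894) = 6.99.
Conjugate-depth relation: y₂/y₁ = ½[√(1 + 8Fr₁²) − 1] = ½[√391.9 − 1] = 9.40.
y₂ = 9.40 × 0.894 = 8.40 m.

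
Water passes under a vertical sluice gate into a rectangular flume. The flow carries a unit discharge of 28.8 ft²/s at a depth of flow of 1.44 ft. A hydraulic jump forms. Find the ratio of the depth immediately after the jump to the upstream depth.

V₁ = q/y₁ = 28.8/1.44 = 20.0 ft/s. Fr₁ = V₁/√(g·y₁) = 20.0/√(32.2×1.44) = 2.94.
Conjugate-depth relation: y₂/y₁ = ½[√(1 + 8Fr₁²) − 1] = ½[√70.01 − 1] = 3.68.

y₂/y₁ = 3.68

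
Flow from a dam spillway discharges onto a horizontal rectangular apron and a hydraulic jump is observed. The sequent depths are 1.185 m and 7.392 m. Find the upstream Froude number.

Fr₁ = 4.751

For a rectangular channel the momentum equation gives q² = ½·g·y₁·y₂·(y₁ + y₂) = ½×9.81×1.185×7.392×8.577 = 368.5.
q = √368.5 = 19.20 m²/s.
V₁ = q/y₁ = 16.20 m/s; Fr₁ = V₁/√(g·y₁) = 4.751.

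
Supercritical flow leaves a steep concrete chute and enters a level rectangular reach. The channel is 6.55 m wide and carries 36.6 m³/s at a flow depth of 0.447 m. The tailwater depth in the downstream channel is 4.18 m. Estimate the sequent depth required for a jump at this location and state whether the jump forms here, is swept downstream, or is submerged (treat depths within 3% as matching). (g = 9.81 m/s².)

y₂ = 3.56 m; the jump is submerged

q = Q/b = 36.6/6.55 = 5.59 m²/s; V₁ = q/y₁ = 12.5 m/s. Fr₁ = V₁/√(g·y₁) = 5.97.
Bélanger equation: y₂/y₁ = ½[√(1 + 8Fr₁²) − 1] = ½[√286.1 − 1] = 7.96.
y₂ = 7.96 × 0.447 = 3.56 m.
Tailwater y_tw = 4.18 m: y_tw > y₂, so the jump is submerged.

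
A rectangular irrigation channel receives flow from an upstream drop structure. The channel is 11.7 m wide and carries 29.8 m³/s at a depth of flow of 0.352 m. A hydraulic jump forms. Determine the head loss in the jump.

ΔE = 1.14 m

q = Q/b = 29.8/11.7 = 2.55 m²/s; V₁ = q/y₁ = 7.24 m/s. Fr₁ = V₁/√(g·y₁) = 3.89.
Conjugate-depth relation: y₂/y₁ = ½[√(1 + 8Fr₁²) − 1] = ½[√122.3 − 1] = 5.03.
y₂ = 5.03 × 0.352 = 1.77 m.
V₂ = q/y₂ = 2.55/1.77 = 1.44 m/s. E₁ = y₁ + V₁²/2g = 3.02 m; E₂ = y₂ + V₂²/2g = 1.88 m. ΔE = E₁ − E₂ = 1.14 m.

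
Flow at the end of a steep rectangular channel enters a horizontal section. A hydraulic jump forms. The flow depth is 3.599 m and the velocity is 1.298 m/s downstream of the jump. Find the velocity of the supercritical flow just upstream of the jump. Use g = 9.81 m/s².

V₁ = 14.79 m/s

Fr₂ = V₂/√(g·y₂) = 1.298/√(9.81×3.599) = 0.2184.
The Bélanger relation is symmetric: y₁/y₂ = ½[√(1 + 8Fr₂²) − 1] = ½[√1.3818 − 1] = 0.08774.
y₁ = 0.08774 × 3.599 = 0.3158 m.
V₁ = q/y₁ = 4.672/0.3158 = 14.79 m/s.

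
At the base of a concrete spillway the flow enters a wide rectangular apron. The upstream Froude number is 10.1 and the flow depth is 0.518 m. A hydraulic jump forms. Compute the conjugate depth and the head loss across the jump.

y₂ = 7.14 m; ΔE = 19.7 m

Fr₁ = 10.1 (given).
Bélanger equation: y₂/y₁ = ½[√(1 + 8Fr₁²) − 1] = ½[√817.1 − 1] = 13.8.
y₂ = 13.8 × 0.518 = 7.14 m.
Head loss: ΔE = (y₂ − y₁)³/(4y₁y₂) = (7.14 − 0.518)³/(4×0.518×7.14) = 291/14.8 = 19.7 m.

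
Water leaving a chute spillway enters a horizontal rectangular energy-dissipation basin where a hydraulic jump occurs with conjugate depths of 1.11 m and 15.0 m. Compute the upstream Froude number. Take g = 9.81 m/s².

For a rectangular channel the momentum equation gives q² = ½·g·y₁·y₂·(y₁ + y₂) = ½×9.81×1.11×15.0×16.1 = 1316.
q = √1316 = 36.3 m²/s.
V₁ = q/y₁ = 32.7 m/s; Fr₁ = V₁/√(g·y₁) = 9.90.

Fr₁ = 9.90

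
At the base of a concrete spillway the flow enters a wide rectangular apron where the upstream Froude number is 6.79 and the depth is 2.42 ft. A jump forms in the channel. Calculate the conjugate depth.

y₂ = 22.1 ft

Fr₁ = 6.79 (given).
Bélanger equation: y₂/y₁ = ½[√(1 + 8Fr₁²) − 1] = ½[√369.8 − 1] = 9.12.
y₂ = 9.12 × 2.42 = 22.1 ft.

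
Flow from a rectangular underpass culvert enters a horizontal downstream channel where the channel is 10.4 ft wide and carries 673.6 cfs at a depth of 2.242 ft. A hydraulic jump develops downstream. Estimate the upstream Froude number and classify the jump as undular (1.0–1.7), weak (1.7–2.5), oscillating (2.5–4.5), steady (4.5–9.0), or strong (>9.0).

Fr₁ = 3.400; oscillating jump

q = Q/b = 673.6/10.4 = 64.77 ft²/s; V₁ = q/y₁ = 28.89 ft/s. Fr₁ = V₁/√(g·y₁) = 3.400.
Fr₁ = 3.400 lies in the oscillating range.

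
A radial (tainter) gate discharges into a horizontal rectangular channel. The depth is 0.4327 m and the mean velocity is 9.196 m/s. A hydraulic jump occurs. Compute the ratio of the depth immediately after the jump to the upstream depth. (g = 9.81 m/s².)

Fr₁ = V₁/√(g·y₁) = 9.196/√(9.81×0.4327) = 4.463.
Sequent-depth ratio: y₂/y₁ = ½[√(1 + 8Fr₁²) − 1] = ½[√160.38 − 1] = 5.832.

y₂/y₁ = 5.832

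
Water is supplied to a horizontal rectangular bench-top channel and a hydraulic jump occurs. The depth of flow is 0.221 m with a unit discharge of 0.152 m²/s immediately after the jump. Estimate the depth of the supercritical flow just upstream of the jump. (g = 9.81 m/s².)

V₂ = q/y₂ = 0.152/0.221 = 0.688 m/s; Fr₂ = V₂/√(g·y₂) = 0.467.
Since the conjugate-depth ratio holds either way, y₁/y₂ = ½[√(1 + 8Fr₂²) − 1] = ½[√2.746 − 1] = 0.328.
y₁ = 0.328 × 0.221 = 0.0726 m.

y₁ = 0.0726 m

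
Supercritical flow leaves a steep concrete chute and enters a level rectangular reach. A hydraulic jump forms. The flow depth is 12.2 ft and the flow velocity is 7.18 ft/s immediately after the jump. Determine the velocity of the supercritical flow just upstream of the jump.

V₁ = 33.3 ft/s

Fr₂ = V₂/√(g·y₂) = 7.18/√(32.2×12.2) = 0.362.
Since the conjugate-depth ratio holds either way, y₁/y₂ = ½[√(1 + 8Fr₂²) − 1] = ½[√2.050 − 1] = 0.216.
y₁ = 0.216 × 12.2 = 2.63 ft.
V₁ = q/y₁ = 87.6/2.63 = 33.3 ft/s.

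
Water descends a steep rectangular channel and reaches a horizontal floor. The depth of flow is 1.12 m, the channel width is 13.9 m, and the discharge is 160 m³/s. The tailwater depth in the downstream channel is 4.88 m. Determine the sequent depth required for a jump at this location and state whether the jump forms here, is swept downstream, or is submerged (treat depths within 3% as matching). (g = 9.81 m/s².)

q = Q/b = 160/13.9 = 11.5 m²/s; V₁ = q/y₁ = 10.3 m/s. Fr₁ = V₁/√(g·y₁) = 3.10.
Bélanger equation: y₂/y₁ = ½[√(1 + 8Fr₁²) − 1] = ½[√77.91 − 1] = 3.91.
y₂ = 3.91 × 1.12 = 4.38 m.
Tailwater y_tw = 4.88 m: y_tw > y₂, so the jump is submerged.

y₂ = 4.38 m; the jump is submerged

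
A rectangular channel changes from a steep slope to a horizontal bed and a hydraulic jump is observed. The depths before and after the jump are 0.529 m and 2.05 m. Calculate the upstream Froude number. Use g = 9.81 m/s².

For a rectangular channel the momentum equation gives q² = ½·g·y₁·y₂·(y₁ + y₂) = ½×9.81×0.529×2.05×2.58 = 13.7.
q = √13.7 = 3.70 m²/s.
V₁ = q/y₁ = 7.00 m/s; Fr₁ = V₁/√(g·y₁) = 3.07.

Fr₁ = 3.07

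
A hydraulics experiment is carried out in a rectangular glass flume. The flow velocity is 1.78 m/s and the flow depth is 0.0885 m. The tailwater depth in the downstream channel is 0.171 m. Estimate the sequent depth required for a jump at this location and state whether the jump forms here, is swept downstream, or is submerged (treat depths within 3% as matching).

Fr₁ = V₁/√(g·y₁) = 1.78/√(9.81×0.0885) = 1.91.
From the momentum equation for a rectangular channel, y₂/y₁ = ½[√(1 + 8Fr₁²) − 1] = ½[√30.20 − 1] = 2.25.
y₂ = 2.25 × 0.0885 = 0.199 m.
Tailwater y_tw = 0.171 m: y_tw < y₂, so the jump is swept downstream.

y₂ = 0.199 m; the jump is swept downstream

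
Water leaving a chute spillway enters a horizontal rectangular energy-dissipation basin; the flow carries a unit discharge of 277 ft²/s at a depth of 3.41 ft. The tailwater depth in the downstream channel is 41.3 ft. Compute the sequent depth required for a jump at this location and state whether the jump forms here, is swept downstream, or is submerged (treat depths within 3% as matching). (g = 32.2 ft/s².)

y₂ = 35.7 ft; the jump is submerged

V₁ = q/y₁ = 277/3.41 = 81.2 ft/s. Fr₁ = V₁/√(g·y₁) = 81.2/√(32.2×3.41) = 7.75.
Bélanger equation: y₂/y₁ = ½[√(1 + 8Fr₁²) − 1] = ½[√481.8 − 1] = 10.5.
y₂ = 10.5 × 3.41 = 35.7 ft.
Tailwater y_tw = 41.3 ft: y_tw > y₂, so the jump is submerged.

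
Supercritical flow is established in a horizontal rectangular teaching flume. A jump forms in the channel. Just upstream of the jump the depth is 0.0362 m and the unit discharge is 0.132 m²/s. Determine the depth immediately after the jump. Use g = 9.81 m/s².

V₁ = q/y₁ = 0.132/0.0362 = 3.65 m/s. Fr₁ = V₁/√(g·y₁) = 3.65/√(9.81×0.0362) = 6.12.
By Bélanger, y₂/y₁ = ½[√(1 + 8Fr₁²) − 1] = ½[√300.5 − 1] = 8.17.
y₂ = 8.17 × 0.0362 = 0.296 m.

y₂ = 0.296 m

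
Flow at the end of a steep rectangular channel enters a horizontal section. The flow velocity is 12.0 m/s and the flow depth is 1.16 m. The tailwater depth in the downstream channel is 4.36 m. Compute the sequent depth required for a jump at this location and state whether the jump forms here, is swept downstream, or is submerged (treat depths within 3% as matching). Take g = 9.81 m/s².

y₂ = 5.28 m; the jump is swept downstream

Fr₁ = V₁/√(g·y₁) = 12.0/√(9.81×1.16) = 3.56.
Conjugate-depth relation: y₂/y₁ = ½[√(1 + 8Fr₁²) − 1] = ½[√102.2 − 1] = 4.56.
y₂ = 4.56 × 1.16 = 5.28 m.
Tailwater y_tw = 4.36 m: y_tw < y₂, so the jump is swept downstream.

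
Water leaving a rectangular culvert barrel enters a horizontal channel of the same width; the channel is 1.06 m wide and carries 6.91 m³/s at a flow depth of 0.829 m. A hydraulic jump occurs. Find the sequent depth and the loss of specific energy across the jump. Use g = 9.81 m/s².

y₂ = 2.84 m; ΔE = 0.868 m

q = Q/b = 6.91/1.06 = 6.52 m²/s; V₁ = q/y₁ = 7.86 m/s. Fr₁ = V₁/√(g·y₁) = 2.76.
From the momentum equation for a rectangular channel, y₂/y₁ = ½[√(1 + 8Fr₁²) − 1] = ½[√61.83 − 1] = 3.43.
y₂ = 3.43 × 0.829 = 2.84 m.
V₂ = q/y₂ = 6.52/2.84 = 2.29 m/s. E₁ = y₁ + V₁²/2g = 3.98 m; E₂ = y₂ + V₂²/2g = 3.11 m. ΔE = E₁ − E₂ = 0.868 m.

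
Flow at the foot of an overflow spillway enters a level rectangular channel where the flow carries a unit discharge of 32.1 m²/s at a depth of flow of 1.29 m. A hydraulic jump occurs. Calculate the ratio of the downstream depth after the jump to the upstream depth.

y₂/y₁ = 9.41

V₁ = q/y₁ = 32.1/1.29 = 24.9 m/s. Fr₁ = V₁/√(g·y₁) = 24.9/√(9.81×1.29) = 6.99.
Conjugate-depth relation: y₂/y₁ = ½[√(1 + 8Fr₁²) − 1] = ½[√392.4 − 1] = 9.41.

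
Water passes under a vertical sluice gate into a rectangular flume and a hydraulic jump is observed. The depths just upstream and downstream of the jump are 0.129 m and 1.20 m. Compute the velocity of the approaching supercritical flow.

For a rectangular channel the momentum equation gives q² = ½·g·y₁·y₂·(y₁ + y₂) = ½×9.81×0.129×1.20×1.33 = 1.01.
q = √1.01 = 1.00 m²/s.
V₁ = q/y₁ = 1.00/0.129 = 7.79 m/s.

V₁ = 7.79 m/s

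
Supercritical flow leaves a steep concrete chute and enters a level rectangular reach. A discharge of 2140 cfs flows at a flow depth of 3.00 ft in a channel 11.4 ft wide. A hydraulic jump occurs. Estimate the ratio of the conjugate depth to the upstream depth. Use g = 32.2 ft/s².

y₂/y₁ = 8.52

q = Q/b = 2140/11.4 = 188 ft²/s; V₁ = q/y₁ = 62.6 ft/s. Fr₁ = V₁/√(g·y₁) = 6.37.
By Bélanger, y₂/y₁ = ½[√(1 + 8Fr₁²) − 1] = ½[√325.3 − 1] = 8.52.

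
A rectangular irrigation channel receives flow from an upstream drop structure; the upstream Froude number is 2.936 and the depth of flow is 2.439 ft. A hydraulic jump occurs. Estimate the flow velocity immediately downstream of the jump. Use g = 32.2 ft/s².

Fr₁ = 2.936 (given).
By Bélanger, y₂/y₁ = ½[√(1 + 8Fr₁²) − 1] = ½[√69.961 − 1] = 3.682.
y₂ = 3.682 × 2.439 = 8.981 ft.
V₁ = Fr₁·√(g·y₁) = 2.936×√(32.2×2.439) = 26.02 ft/s; q = V₁·y₁ = 63.46 ft²/s.
V₂ = q/y₂ = 63.46/8.981 = 7.066 ft/s.

V₂ = 7.066 ft/s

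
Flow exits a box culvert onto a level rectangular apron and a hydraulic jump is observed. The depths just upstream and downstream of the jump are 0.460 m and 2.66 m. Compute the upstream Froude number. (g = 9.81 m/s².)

For a rectangular channel the momentum equation gives q² = ½·g·y₁·y₂·(y₁ + y₂) = ½×9.81×0.460×2.66×3.12 = 18.7.
q = √18.7 = 4.33 m²/s.
V₁ = q/y₁ = 9.41 m/s; Fr₁ = V₁/√(g·y₁) = 4.43.

Fr₁ = 4.43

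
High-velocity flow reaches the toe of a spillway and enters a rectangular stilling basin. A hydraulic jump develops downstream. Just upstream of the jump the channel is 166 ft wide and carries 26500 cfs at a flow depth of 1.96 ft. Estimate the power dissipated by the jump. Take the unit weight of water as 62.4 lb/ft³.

P = 231472 hp

q = Q/b = 26500/166 = 160 ft²/s; V₁ = q/y₁ = 81.4 ft/s. Fr₁ = V₁/√(g·y₁) = 10.3.
Conjugate-depth relation: y₂/y₁ = ½[√(1 + 8Fr₁²) − 1] = ½[√841.9 − 1] = 14.0.
y₂ = 14.0 × 1.96 = 27.5 ft.
Head loss: ΔE = (y₂ − y₁)³/(4y₁y₂) = (27.5 − 1.96)³/(4×1.96×27.5) = 16572/215 = 77.0 ft.
P = γ·Q·ΔE/550 = 62.4 × 26500 × 77.0 / 550 = 231472 hp.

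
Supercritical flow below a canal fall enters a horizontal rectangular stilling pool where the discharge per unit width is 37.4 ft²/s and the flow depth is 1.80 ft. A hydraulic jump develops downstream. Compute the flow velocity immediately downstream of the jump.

V₁ = q/y₁ = 37.4/1.80 = 20.8 ft/s. Fr₁ = V₁/√(g·y₁) = 20.8/√(32.2×1.80) = 2.73.
Conjugate-depth relation: y₂/y₁ = ½[√(1 + 8Fr₁²) − 1] = ½[√60.59 − 1] = 3.39.
y₂ = 3.39 × 1.80 = 6.11 ft.
V₂ = q/y₂ = 37.4/6.11 = 6.13 ft/s.

V₂ = 6.13 ft/s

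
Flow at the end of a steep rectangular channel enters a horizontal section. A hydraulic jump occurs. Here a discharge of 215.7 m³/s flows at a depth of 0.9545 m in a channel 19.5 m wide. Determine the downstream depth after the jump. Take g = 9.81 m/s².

q = Q/b = 215.7/19.5 = 11.06 m²/s; V₁ = q/y₁ = 11.59 m/s. Fr₁ = V₁/√(g·y₁) = 3.787.
Sequent-depth ratio: y₂/y₁ = ½[√(1 + 8Fr₁²) − 1] = ½[√115.74 − 1] = 4.879.
y₂ = 4.879 × 0.9545 = 4.657 m.

y₂ = 4.657 m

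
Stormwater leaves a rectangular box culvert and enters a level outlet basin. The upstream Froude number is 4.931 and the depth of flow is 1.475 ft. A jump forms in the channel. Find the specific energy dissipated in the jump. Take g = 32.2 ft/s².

ΔE = 9.407 ft

Fr₁ = 4.931 (given).
Conjugate-depth relation: y₂/y₁ = ½[√(1 + 8Fr₁²) − 1] = ½[√195.52 − 1] = 6.491.
y₂ = 6.491 × 1.475 = 9.575 ft.
Head loss: ΔE = (y₂ − y₁)³/(4y₁y₂) = (9.575 − 1.475)³/(4×1.475×9.575) = 531.4/56.49 = 9.407 ft.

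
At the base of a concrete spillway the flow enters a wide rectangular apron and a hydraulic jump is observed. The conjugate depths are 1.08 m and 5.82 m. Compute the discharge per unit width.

q = 14.6 m²/s

For a rectangular channel the momentum equation gives q² = ½·g·y₁·y₂·(y₁ + y₂) = ½×9.81×1.08×5.82×6.90 = 213.
q = √213 = 14.6 m²/s.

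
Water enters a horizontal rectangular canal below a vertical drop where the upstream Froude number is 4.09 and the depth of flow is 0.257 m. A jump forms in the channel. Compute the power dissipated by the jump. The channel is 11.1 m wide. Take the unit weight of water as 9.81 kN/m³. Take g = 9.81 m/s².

Fr₁ = 4.09 (given).
Sequent-depth ratio: y₂/y₁ = ½[√(1 + 8Fr₁²) − 1] = ½[√134.8 − 1] = 5.31.
y₂ = 5.31 × 0.257 = 1.36 m.
V₁ = Fr₁·√(g·y₁) = 4.09×√(9.81×0.257) = 6.49 m/s; q = V₁·y₁ = 1.67 m²/s. V₂ = q/y₂ = 1.67/1.36 = 1.22 m/s. E₁ = y₁ + V₁²/2g = 2.41 m; E₂ = y₂ + V₂²/2g = 1.44 m. ΔE = E₁ − E₂ = 0.967 m.
Q = q·b = 1.67 × 11.1 = 18.5 m³/s. P = γ·Q·ΔE = 9.81 × 18.5 × 0.967 = 176 kW.

P = 176 kW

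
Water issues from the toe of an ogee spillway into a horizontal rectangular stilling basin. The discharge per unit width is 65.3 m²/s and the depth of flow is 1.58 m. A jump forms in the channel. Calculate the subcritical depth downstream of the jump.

V₁ = q/y₁ = 65.3/1.58 = 41.3 m/s. Fr₁ = V₁/√(g·y₁) = 41.3/√(9.81×1.58) = 10.5.
From the momentum equation for a rectangular channel, y₂/y₁ = ½[√(1 + 8Fr₁²) − 1] = ½[√882.6 − 1] = 14.4.
y₂ = 14.4 × 1.58 = 22.7 m.

y₂ = 22.7 m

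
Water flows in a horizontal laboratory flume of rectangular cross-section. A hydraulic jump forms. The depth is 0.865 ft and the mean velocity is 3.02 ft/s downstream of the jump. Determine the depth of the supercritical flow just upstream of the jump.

y₁ = 0.390 ft

Fr₂ = V₂/√(g·y₂) = 3.02/√(32.2×0.865) = 0.572.
Since the conjugate-depth ratio holds either way, y₁/y₂ = ½[√(1 + 8Fr₂²) − 1] = ½[√3.620 − 1] = 0.451.
y₁ = 0.451 × 0.865 = 0.390 ft.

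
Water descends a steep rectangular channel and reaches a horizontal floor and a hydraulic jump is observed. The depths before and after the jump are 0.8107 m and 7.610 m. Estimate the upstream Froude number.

Fr₁ = 6.982

For a rectangular channel the momentum equation gives q² = ½·g·y₁·y₂·(y₁ + y₂) = ½×9.81×0.8107×7.610×8.421 = 254.8.
q = √254.8 = 15.96 m²/s.
V₁ = q/y₁ = 19.69 m/s; Fr₁ = V₁/√(g·y₁) = 6.982.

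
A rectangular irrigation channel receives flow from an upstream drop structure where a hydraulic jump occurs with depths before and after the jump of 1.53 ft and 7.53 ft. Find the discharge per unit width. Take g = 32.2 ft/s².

For a rectangular channel the momentum equation gives q² = ½·g·y₁·y₂·(y₁ + y₂) = ½×32.2×1.53×7.53×9.06 = 1681.
q = √1681 = 41.0 ft²/s.

q = 41.0 ft²/s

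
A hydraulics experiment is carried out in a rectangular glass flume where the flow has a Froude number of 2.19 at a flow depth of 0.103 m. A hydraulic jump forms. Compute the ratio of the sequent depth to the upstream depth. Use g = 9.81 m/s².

y₂/y₁ = 2.64

Fr₁ = 2.19 (given).
By Bélanger, y₂/y₁ = ½[√(1 + 8Fr₁²) − 1] = ½[√39.37 − 1] = 2.64.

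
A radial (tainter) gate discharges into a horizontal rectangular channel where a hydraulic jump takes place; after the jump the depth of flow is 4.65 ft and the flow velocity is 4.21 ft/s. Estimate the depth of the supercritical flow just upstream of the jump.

y₁ = 0.919 ft

Fr₂ = V₂/√(g·y₂) = 4.21/√(32.2×4.65) = 0.344.
The Bélanger relation is symmetric: y₁/y₂ = ½[√(1 + 8Fr₂²) − 1] = ½[√1.947 − 1] = 0.198.
y₁ = 0.198 × 4.65 = 0.919 ft.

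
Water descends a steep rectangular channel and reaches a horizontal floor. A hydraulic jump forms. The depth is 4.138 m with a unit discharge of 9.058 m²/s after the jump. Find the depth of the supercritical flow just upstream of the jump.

y₁ = 0.8160 m

V₂ = q/y₂ = 9.058/4.138 = 2.189 m/s; Fr₂ = V₂/√(g·y₂) = 0.3436.
The Bélanger relation is symmetric: y₁/y₂ = ½[√(1 + 8Fr₂²) − 1] = ½[√1.9443 − 1] = 0.1972.
y₁ = 0.1972 × 4.138 = 0.8160 m.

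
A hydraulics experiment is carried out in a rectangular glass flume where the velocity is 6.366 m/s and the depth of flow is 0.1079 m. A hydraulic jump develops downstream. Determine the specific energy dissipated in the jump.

Fr₁ = V₁/√(g·y₁) = 6.366/√(9.81×0.1079) = 6.188.
Sequent-depth ratio: y₂/y₁ = ½[√(1 + 8Fr₁²) − 1] = ½[√307.29 − 1] = 8.265.
y₂ = 8.265 × 0.1079 = 0.8918 m.
q = V₁·y₁ = 6.366 × 0.1079 = 0.6869 m²/s. V₂ = q/y₂ = 0.6869/0.8918 = 0.7703 m/s. E₁ = y₁ + V₁²/2g = 2.173 m; E₂ = y₂ + V₂²/2g = 0.9220 m. ΔE = E₁ − E₂ = 1.251 m.

ΔE = 1.251 m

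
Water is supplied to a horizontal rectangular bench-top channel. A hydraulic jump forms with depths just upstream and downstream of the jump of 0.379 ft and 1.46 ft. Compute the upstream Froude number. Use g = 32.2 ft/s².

Fr₁ = 3.06

For a rectangular channel the momentum equation gives q² = ½·g·y₁·y₂·(y₁ + y₂) = ½×32.2×0.379×1.46×1.84 = 16.4.
q = √16.4 = 4.05 ft²/s.
V₁ = q/y₁ = 10.7 ft/s; Fr₁ = V₁/√(g·y₁) = 3.06.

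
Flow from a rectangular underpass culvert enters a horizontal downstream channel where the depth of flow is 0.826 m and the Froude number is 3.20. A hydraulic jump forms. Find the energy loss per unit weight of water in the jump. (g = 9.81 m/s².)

Fr₁ = 3.20 (given).
Sequent-depth ratio: y₂/y₁ = ½[√(1 + 8Fr₁²) − 1] = ½[√82.92 − 1] = 4.05.
y₂ = 4.05 × 0.826 = 3.35 m.
V₁ = Fr₁·√(g·y₁) = 3.20×√(9.81×0.826) = 9.11 m/s; q = V₁·y₁ = 7.52 m²/s. V₂ = q/y₂ = 7.52/3.35 = 2.25 m/s. E₁ = y₁ + V₁²/2g = 5.06 m; E₂ = y₂ + V₂²/2g = 3.61 m. ΔE = E₁ − E₂ = 1.45 m.

ΔE = 1.45 m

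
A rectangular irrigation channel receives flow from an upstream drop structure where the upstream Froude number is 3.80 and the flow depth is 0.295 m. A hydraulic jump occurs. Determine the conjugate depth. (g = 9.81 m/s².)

Fr₁ = 3.80 (given).
Conjugate-depth relation: y₂/y₁ = ½[√(1 + 8Fr₁²) − 1] = ½[√116.5 − 1] = 4.90.
y₂ = 4.90 × 0.295 = 1.44 m.

y₂ = 1.44 m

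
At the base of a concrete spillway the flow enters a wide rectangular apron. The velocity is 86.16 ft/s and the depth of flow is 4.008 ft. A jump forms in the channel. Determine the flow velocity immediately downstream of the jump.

Fr₁ = V₁/√(g·y₁) = 86.16/√(32.2×4.008) = 7.584.
By Bélanger, y₂/y₁ = ½[√(1 + 8Fr₁²) − 1] = ½[√461.17 − 1] = 10.24.
y₂ = 10.24 × 4.008 = 41.03 ft.
q = V₁·y₁ = 86.16 × 4.008 = 345.3 ft²/s.
V₂ = q/y₂ = 345.3/41.03 = 8.416 ft/s.

V₂ = 8.416 ft/s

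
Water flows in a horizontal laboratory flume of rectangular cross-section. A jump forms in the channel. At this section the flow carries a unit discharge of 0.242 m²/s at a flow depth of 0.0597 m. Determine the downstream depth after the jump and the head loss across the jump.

V₁ = q/y₁ = 0.242/0.0597 = 4.05 m/s. Fr₁ = V₁/√(g·y₁) = 4.05/√(9.81×0.0597) = 5.30.
Sequent-depth ratio: y₂/y₁ = ½[√(1 + 8Fr₁²) − 1] = ½[√225.5 − 1] = 7.01.
y₂ = 7.01 × 0.0597 = 0.418 m.
V₂ = q/y₂ = 0.242/0.418 = 0.578 m/s. E₁ = y₁ + V₁²/2g = 0.897 m; E₂ = y₂ + V₂²/2g = 0.435 m. ΔE = E₁ − E₂ = 0.462 m.

y₂ = 0.418 m; ΔE = 0.462 m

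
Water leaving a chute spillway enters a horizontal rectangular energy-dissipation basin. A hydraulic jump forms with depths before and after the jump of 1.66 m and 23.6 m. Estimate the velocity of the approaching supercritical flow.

V₁ = 42.0 m/s

For a rectangular channel the momentum equation gives q² = ½·g·y₁·y₂·(y₁ + y₂) = ½×9.81×1.66×23.6×25.3 = 4854.
q = √4854 = 69.7 m²/s.
V₁ = q/y₁ = 69.7/1.66 = 42.0 m/s.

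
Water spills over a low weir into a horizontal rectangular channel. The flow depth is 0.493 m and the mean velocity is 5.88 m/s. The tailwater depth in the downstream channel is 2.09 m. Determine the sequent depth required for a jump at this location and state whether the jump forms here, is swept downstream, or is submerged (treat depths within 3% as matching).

y₂ = 1.63 m; the jump is submerged

Fr₁ = V₁/√(g·y₁) = 5.88/√(9.81×0.493) = 2.67.
Conjugate-depth relation: y₂/y₁ = ½[√(1 + 8Fr₁²) − 1] = ½[√58.19 − 1] = 3.31.
y₂ = 3.31 × 0.493 = 1.63 m.
Tailwater y_tw = 2.09 m: y_tw > y₂, so the jump is submerged.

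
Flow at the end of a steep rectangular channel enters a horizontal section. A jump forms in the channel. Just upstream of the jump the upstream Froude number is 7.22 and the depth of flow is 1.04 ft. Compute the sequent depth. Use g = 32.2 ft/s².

Fr₁ = 7.22 (given).
From the momentum equation for a rectangular channel, y₂/y₁ = ½[√(1 + 8Fr₁²) − 1] = ½[√418.0 − 1] = 9.72.
y₂ = 9.72 × 1.04 = 10.1 ft.

y₂ = 10.1 ft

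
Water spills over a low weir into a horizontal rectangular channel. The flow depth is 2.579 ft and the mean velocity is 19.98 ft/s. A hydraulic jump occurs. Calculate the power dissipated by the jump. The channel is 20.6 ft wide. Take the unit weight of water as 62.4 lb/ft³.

P = 129.9 hp

Fr₁ = V₁/√(g·y₁) = 19.98/√(32.2×2.579) = 2.193.
From the momentum equation for a rectangular channel, y₂/y₁ = ½[√(1 + 8Fr₁²) − 1] = ½[√39.457 − 1] = 2.641.
y₂ = 2.641 × 2.579 = 6.810 ft.
Head loss: ΔE = (y₂ − y₁)³/(4y₁y₂) = (6.810 − 2.579)³/(4×2.579×6.810) = 75.77/70.26 = 1.078 ft.
q = V₁·y₁ = 19.98 × 2.579 = 51.53 ft²/s. Q = q·b = 51.53 × 20.6 = 1061 cfs. P = γ·Q·ΔE/550 = 62.4 × 1061 × 1.078 / 550 = 129.9 hp.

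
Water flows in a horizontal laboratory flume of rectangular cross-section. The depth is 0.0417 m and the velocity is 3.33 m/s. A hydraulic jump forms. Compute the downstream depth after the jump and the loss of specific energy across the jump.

y₂ = 0.287 m; ΔE = 0.308 m

Fr₁ = V₁/√(g·y₁) = 3.33/√(9.81×0.0417) = 5.21.
Conjugate-depth relation: y₂/y₁ = ½[√(1 + 8Fr₁²) − 1] = ½[√217.9 − 1] = 6.88.
y₂ = 6.88 × 0.0417 = 0.287 m.
Head loss: ΔE = (y₂ − y₁)³/(4y₁y₂) = (0.287 − 0.0417)³/(4×0.0417×0.287) = 0.0147/0.0479 = 0.308 m.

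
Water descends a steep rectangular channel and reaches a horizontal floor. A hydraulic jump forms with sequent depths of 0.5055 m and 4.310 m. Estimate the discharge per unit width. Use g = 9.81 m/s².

For a rectangular channel the momentum equation gives q² = ½·g·y₁·y₂·(y₁ + y₂) = ½×9.81×0.5055×4.310×4.815 = 51.46.
q = √51.46 = 7.174 m²/s.

q = 7.174 m²/s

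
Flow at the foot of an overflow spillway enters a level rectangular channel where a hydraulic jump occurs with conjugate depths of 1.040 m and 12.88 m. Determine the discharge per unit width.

For a rectangular channel the momentum equation gives q² = ½·g·y₁·y₂·(y₁ + y₂) = ½×9.81×1.040×12.88×13.92 = 914.6.
q = √914.6 = 30.24 m²/s.

q = 30.24 m²/s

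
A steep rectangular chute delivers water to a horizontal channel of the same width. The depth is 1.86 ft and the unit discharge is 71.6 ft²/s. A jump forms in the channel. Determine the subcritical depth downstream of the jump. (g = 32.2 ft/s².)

y₂ = 12.2 ft

V₁ = q/y₁ = 71.6/1.86 = 38.5 ft/s. Fr₁ = V₁/√(g·y₁) = 38.5/√(32.2×1.86) = 4.97.
Sequent-depth ratio: y₂/y₁ = ½[√(1 + 8Fr₁²) − 1] = ½[√198.9 − 1] = 6.55.
y₂ = 6.55 × 1.86 = 12.2 ft.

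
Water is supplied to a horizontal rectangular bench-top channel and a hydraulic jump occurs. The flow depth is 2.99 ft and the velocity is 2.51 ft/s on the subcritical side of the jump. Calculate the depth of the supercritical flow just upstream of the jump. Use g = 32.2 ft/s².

Fr₂ = V₂/√(g·y₂) = 2.51/√(32.2×2.99) = 0.256.
The Bélanger relation is symmetric: y₁/y₂ = ½[√(1 + 8Fr₂²) − 1] = ½[√1.523 − 1] = 0.117.
y₁ = 0.117 × 2.99 = 0.350 ft.

y₁ = 0.350 ft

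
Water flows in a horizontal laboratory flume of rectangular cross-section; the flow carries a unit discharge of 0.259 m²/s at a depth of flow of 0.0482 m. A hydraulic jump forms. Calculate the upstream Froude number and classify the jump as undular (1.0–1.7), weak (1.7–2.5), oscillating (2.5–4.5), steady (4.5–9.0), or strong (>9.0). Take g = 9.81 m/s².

Fr₁ = 7.81; steady jump

V₁ = q/y₁ = 0.259/0.0482 = 5.37 m/s. Fr₁ = V₁/√(g·y₁) = 5.37/√(9.81×0.0482) = 7.81.
Fr₁ = 7.81 lies in the steady range.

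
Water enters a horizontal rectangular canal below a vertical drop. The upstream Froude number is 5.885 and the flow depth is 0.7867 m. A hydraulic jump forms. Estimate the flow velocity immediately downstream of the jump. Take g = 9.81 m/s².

V₂ = 2.086 m/s

Fr₁ = 5.885 (given).
Sequent-depth ratio: y₂/y₁ = ½[√(1 + 8Fr₁²) − 1] = ½[√278.07 − 1] = 7.838.
y₂ = 7.838 × 0.7867 = 6.166 m.
V₁ = Fr₁·√(g·y₁) = 5.885×√(9.81×0.7867) = 16.35 m/s; q = V₁·y₁ = 12.86 m²/s.
V₂ = q/y₂ = 12.86/6.166 = 2.086 m/s.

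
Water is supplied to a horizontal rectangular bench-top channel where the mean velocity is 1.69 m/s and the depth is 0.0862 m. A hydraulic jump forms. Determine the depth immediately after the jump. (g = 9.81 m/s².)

y₂ = 0.185 m

Fr₁ = V₁/√(g·y₁) = 1.69/√(9.81×0.0862) = 1.84.
Bélanger equation: y₂/y₁ = ½[√(1 + 8Fr₁²) − 1] = ½[√28.02 − 1] = 2.15.
y₂ = 2.15 × 0.0862 = 0.185 m.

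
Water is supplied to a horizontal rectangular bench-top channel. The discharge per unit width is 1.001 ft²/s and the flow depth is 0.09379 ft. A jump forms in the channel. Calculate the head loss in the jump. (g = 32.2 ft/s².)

V₁ = q/y₁ = 1.001/0.09379 = 10.67 ft/s. Fr₁ = V₁/√(g·y₁) = 10.67/√(32.2×0.09379) = 6.141.
Sequent-depth ratio: y₂/y₁ = ½[√(1 + 8Fr₁²) − 1] = ½[√302.74 − 1] = 8.200.
y₂ = 8.200 × 0.09379 = 0.7691 ft.
Head loss: ΔE = (y₂ − y₁)³/(4y₁y₂) = (0.7691 − 0.09379)³/(4×0.09379×0.7691) = 0.3079/0.2885 = 1.067 ft.

ΔE = 1.067 ft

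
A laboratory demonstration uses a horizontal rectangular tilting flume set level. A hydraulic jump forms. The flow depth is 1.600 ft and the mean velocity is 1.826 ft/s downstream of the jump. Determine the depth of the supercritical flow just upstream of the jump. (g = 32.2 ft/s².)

y₁ = 0.1856 ft

Fr₂ = V₂/√(g·y₂) = 1.826/√(32.2×1.600) = 0.2544.
Since the conjugate-depth ratio holds either way, y₁/y₂ = ½[√(1 + 8Fr₂²) − 1] = ½[√1.5177 − 1] = 0.1160.
y₁ = 0.1160 × 1.600 = 0.1856 ft.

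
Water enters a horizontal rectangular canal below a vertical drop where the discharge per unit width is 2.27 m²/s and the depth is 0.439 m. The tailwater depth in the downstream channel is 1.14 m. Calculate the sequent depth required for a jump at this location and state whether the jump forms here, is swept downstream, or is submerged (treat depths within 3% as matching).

V₁ = q/y₁ = 2.27/0.439 = 5.17 m/s. Fr₁ = V₁/√(g·y₁) = 5.17/√(9.81×0.439) = 2.49.
From the momentum equation for a rectangular channel, y₂/y₁ = ½[√(1 + 8Fr₁²) − 1] = ½[√50.67 − 1] = 3.06.
y₂ = 3.06 × 0.439 = 1.34 m.
Tailwater y_tw = 1.14 m: y_tw < y₂, so the jump is swept downstream.

y₂ = 1.34 m; the jump is swept downstream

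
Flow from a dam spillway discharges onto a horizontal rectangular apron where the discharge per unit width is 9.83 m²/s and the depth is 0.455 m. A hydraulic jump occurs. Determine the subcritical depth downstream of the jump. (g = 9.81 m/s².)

y₂ = 6.36 m

V₁ = q/y₁ = 9.83/0.455 = 21.6 m/s. Fr₁ = V₁/√(g·y₁) = 21.6/√(9.81×0.455) = 10.2.
From the momentum equation for a rectangular channel, y₂/y₁ = ½[√(1 + 8Fr₁²) − 1] = ½[√837.6 − 1] = 14.0.
y₂ = 14.0 × 0.455 = 6.36 m.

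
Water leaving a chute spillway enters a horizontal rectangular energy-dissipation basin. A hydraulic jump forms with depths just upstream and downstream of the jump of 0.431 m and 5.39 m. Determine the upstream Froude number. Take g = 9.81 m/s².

For a rectangular channel the momentum equation gives q² = ½·g·y₁·y₂·(y₁ + y₂) = ½×9.81×0.431×5.39×5.82 = 66.3.
q = √66.3 = 8.14 m²/s.
V₁ = q/y₁ = 18.9 m/s; Fr₁ = V₁/√(g·y₁) = 9.19.

Fr₁ = 9.19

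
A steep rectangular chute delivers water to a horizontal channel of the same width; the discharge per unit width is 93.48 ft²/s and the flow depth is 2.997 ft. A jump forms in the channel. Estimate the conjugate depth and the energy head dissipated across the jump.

y₂ = 12.04 ft; ΔE = 5.126 ft

V₁ = q/y₁ = 93.48/2.997 = 31.19 ft/s. Fr₁ = V₁/√(g·y₁) = 31.19/√(32.2×2.997) = 3.175.
Sequent-depth ratio: y₂/y₁ = ½[√(1 + 8Fr₁²) − 1] = ½[√81.651 − 1] = 4.018.
y₂ = 4.018 × 2.997 = 12.04 ft.
Head loss: ΔE = (y₂ − y₁)³/(4y₁y₂) = (12.04 − 2.997)³/(4×2.997×12.04) = 740.0/144.4 = 5.126 ft.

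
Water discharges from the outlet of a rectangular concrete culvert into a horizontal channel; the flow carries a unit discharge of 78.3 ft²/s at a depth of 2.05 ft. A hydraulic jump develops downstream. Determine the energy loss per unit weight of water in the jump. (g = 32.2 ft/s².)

ΔE = 11.5 ft

V₁ = q/y₁ = 78.3/2.05 = 38.2 ft/s. Fr₁ = V₁/√(g·y₁) = 38.2/√(32.2×2.05) = 4.70.
Conjugate-depth relation: y₂/y₁ = ½[√(1 + 8Fr₁²) − 1] = ½[√177.8 − 1] = 6.17.
y₂ = 6.17 × 2.05 = 12.6 ft.
V₂ = q/y₂ = 78.3/12.6 = 6.19 ft/s. E₁ = y₁ + V₁²/2g = 24.7 ft; E₂ = y₂ + V₂²/2g = 13.2 ft. ΔE = E₁ − E₂ = 11.5 ft.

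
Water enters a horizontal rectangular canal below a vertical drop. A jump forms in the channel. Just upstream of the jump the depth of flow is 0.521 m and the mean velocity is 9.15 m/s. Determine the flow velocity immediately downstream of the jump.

V₂ = 1.74 m/s

Fr₁ = V₁/√(g·y₁) = 9.15/√(9.81×0.521) = 4.05.
Conjugate-depth relation: y₂/y₁ = ½[√(1 + 8Fr₁²) − 1] = ½[√132.0 − 1] = 5.25.
y₂ = 5.25 × 0.521 = 2.73 m.
q = V₁·y₁ = 9.15 × 0.521 = 4.77 m²/s.
V₂ = q/y₂ = 4.77/2.73 = 1.74 m/s.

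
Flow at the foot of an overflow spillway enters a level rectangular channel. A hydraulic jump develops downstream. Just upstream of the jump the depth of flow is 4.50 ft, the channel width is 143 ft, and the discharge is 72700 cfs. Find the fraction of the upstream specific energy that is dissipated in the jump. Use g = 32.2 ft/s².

q = Q/b = 72700/143 = 508 ft²/s; V₁ = q/y₁ = 113 ft/s. Fr₁ = V₁/√(g·y₁) = 9.39.
By Bélanger, y₂/y₁ = ½[√(1 + 8Fr₁²) − 1] = ½[√705.7 − 1] = 12.8.
y₂ = 12.8 × 4.50 = 57.5 ft.
E₁ = y₁ + V₁²/2g = 203 ft. ΔE = (y₂ − y₁)³/(4y₁y₂) = 144 ft. ΔE/E₁ = 144/203 = 0.710.

ΔE/E₁ = 0.710 (71.0%)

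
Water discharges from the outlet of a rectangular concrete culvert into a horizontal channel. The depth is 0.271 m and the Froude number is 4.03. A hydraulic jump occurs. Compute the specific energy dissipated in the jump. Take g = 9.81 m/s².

ΔE = 0.976 m

Fr₁ = 4.03 (given).
By Bélanger, y₂/y₁ = ½[√(1 + 8Fr₁²) − 1] = ½[√130.9 − 1] = 5.22.
y₂ = 5.22 × 0.271 = 1.41 m.
V₁ = Fr₁·√(g·y₁) = 4.03×√(9.81×0.271) = 6.57 m/s; q = V₁·y₁ = 1.78 m²/s. V₂ = q/y₂ = 1.78/1.41 = 1.26 m/s. E₁ = y₁ + V₁²/2g = 2.47 m; E₂ = y₂ + V₂²/2g = 1.50 m. ΔE = E₁ − E₂ = 0.976 m.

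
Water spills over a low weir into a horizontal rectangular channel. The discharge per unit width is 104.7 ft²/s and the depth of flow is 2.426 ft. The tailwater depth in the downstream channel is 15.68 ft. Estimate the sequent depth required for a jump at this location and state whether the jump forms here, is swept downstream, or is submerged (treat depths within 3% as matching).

y₂ = 15.58 ft; the jump forms here

V₁ = q/y₁ = 104.7/2.426 = 43.16 ft/s. Fr₁ = V₁/√(g·y₁) = 43.16/√(32.2×2.426) = 4.883.
From the momentum equation for a rectangular channel, y₂/y₁ = ½[√(1 + 8Fr₁²) − 1] = ½[√191.75 − 1] = 6.424.
y₂ = 6.424 × 2.426 = 15.58 ft.
Tailwater y_tw = 15.68 ft: y_tw ≈ y₂, so the jump forms here.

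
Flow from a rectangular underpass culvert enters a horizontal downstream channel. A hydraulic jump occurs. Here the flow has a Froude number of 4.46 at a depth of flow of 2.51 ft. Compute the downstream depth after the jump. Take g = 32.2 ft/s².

y₂ = 14.6 ft

Fr₁ = 4.46 (given).
Sequent-depth ratio: y₂/y₁ = ½[√(1 + 8Fr₁²) − 1] = ½[√160.1 − 1] = 5.83.
y₂ = 5.83 × 2.51 = 14.6 ft.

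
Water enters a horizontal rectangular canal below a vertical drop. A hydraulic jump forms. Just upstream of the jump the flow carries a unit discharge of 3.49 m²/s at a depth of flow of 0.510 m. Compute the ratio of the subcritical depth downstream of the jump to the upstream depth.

y₂/y₁ = 3.86

V₁ = q/y₁ = 3.49/0.510 = 6.84 m/s. Fr₁ = V₁/√(g·y₁) = 6.84/√(9.81×0.510) = 3.06.
Conjugate-depth relation: y₂/y₁ = ½[√(1 + 8Fr₁²) − 1] = ½[√75.88 − 1] = 3.86.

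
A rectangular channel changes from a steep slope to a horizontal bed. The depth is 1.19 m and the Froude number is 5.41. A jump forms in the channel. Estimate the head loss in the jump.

ΔE = 9.74 m

Fr₁ = 5.41 (given).
Bélanger equation: y₂/y₁ = ½[√(1 + 8Fr₁²) − 1] = ½[√235.1 − 1] = 7.17.
y₂ = 7.17 × 1.19 = 8.53 m.
V₁ = Fr₁·√(g·y₁) = 5.41×√(9.81×1.19) = 18.5 m/s; q = V₁·y₁ = 22.0 m²/s. V₂ = q/y₂ = 22.0/8.53 = 2.58 m/s. E₁ = y₁ + V₁²/2g = 18.6 m; E₂ = y₂ + V₂²/2g = 8.87 m. ΔE = E₁ − E₂ = 9.74 m.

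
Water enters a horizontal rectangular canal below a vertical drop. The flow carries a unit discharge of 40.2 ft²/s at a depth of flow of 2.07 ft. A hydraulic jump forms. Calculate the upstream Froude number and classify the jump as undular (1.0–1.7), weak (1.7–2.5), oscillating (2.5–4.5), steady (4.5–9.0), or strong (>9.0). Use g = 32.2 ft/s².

V₁ = q/y₁ = 40.2/2.07 = 19.4 ft/s. Fr₁ = V₁/√(g·y₁) = 19.4/√(32.2×2.07) = 2.38.
Fr₁ = 2.38 lies in the weak range.

Fr₁ = 2.38; weak jump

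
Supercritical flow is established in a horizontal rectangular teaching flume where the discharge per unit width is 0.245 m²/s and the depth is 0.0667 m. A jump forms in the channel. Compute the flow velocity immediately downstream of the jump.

V₁ = q/y₁ = 0.245/0.0667 = 3.67 m/s. Fr₁ = V₁/√(g·y₁) = 3.67/√(9.81×0.0667) = 4.54.
Sequent-depth ratio: y₂/y₁ = ½[√(1 + 8Fr₁²) − 1] = ½[√166.0 − 1] = 5.94.
y₂ = 5.94 × 0.0667 = 0.396 m.
V₂ = q/y₂ = 0.245/0.396 = 0.618 m/s.

V₂ = 0.618 m/s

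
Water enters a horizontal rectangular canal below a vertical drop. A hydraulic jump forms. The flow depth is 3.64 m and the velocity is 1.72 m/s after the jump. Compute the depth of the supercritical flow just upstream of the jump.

y₁ = 0.527 m

Fr₂ = V₂/√(g·y₂) = 1.72/√(9.81×3.64) = 0.288.
Since the conjugate-depth ratio holds either way, y₁/y₂ = ½[√(1 + 8Fr₂²) − 1] = ½[√1.663 − 1] = 0.145.
y₁ = 0.145 × 3.64 = 0.527 m.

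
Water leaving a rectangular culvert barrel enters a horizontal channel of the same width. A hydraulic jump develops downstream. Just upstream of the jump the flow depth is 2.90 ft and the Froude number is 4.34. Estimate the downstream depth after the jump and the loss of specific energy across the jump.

y₂ = 16.4 ft; ΔE = 13.0 ft

Fr₁ = 4.34 (given).
Conjugate-depth relation: y₂/y₁ = ½[√(1 + 8Fr₁²) − 1] = ½[√151.7 − 1] = 5.66.
y₂ = 5.66 × 2.90 = 16.4 ft.
Head loss: ΔE = (y₂ − y₁)³/(4y₁y₂) = (16.4 − 2.90)³/(4×2.90×16.4) = 2465/190 = 13.0 ft.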